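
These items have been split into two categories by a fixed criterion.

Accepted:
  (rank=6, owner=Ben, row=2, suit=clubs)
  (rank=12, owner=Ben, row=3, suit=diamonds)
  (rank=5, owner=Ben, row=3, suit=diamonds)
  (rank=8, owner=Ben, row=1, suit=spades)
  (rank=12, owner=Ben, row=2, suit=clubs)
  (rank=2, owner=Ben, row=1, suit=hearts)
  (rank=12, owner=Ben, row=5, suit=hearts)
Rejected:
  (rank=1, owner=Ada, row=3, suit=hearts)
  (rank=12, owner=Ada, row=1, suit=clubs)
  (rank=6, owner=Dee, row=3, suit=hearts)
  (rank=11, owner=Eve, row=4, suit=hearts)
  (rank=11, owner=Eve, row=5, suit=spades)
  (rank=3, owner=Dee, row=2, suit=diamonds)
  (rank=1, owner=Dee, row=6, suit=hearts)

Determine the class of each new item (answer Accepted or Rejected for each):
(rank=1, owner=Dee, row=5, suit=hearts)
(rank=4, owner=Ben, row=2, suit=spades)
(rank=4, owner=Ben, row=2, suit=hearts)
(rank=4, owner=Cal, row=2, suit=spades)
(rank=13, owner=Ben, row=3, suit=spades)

Looking at the examples, the only property every 'Accepted' case has and every 'Rejected' case lacks is: owner is Ben.
Rejected: (rank=1, owner=Dee, row=5, suit=hearts), since owner is Dee.
Accepted: (rank=4, owner=Ben, row=2, suit=spades), since owner is Ben.
Accepted: (rank=4, owner=Ben, row=2, suit=hearts), since owner is Ben.
Rejected: (rank=4, owner=Cal, row=2, suit=spades), since owner is Cal.
Accepted: (rank=13, owner=Ben, row=3, suit=spades), since owner is Ben.

Rejected, Accepted, Accepted, Rejected, Accepted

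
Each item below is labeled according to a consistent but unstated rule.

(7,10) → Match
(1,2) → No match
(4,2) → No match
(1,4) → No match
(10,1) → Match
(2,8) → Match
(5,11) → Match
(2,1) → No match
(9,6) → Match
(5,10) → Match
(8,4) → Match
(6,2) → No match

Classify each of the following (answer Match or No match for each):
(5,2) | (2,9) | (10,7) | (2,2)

No match, Match, Match, No match

All 'Match' examples share one property — sum ≥ 10 — and every 'No match' example lacks it.
No match: (5,2), since 5+2 = 7. Match: (2,9), since 2+9 = 11. Match: (10,7), since 10+7 = 17. No match: (2,2), since 2+2 = 4.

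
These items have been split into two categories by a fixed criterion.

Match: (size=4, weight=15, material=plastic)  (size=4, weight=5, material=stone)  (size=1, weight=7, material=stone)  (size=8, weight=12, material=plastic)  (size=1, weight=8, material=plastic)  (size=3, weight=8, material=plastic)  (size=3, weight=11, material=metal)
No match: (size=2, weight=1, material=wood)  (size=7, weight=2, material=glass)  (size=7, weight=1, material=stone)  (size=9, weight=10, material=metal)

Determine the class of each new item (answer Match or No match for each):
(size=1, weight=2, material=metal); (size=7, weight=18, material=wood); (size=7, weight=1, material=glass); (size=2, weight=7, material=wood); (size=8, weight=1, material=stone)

No match, Match, No match, Match, No match

'Match' ⟺ size ≤ 8 AND weight ≥ 5.
(size=1, weight=2, material=metal): No match (size = 1, weight = 2).
(size=7, weight=18, material=wood): Match (size = 7, weight = 18).
(size=7, weight=1, material=glass): No match (size = 7, weight = 1).
(size=2, weight=7, material=wood): Match (size = 2, weight = 7).
(size=8, weight=1, material=stone): No match (size = 8, weight = 1).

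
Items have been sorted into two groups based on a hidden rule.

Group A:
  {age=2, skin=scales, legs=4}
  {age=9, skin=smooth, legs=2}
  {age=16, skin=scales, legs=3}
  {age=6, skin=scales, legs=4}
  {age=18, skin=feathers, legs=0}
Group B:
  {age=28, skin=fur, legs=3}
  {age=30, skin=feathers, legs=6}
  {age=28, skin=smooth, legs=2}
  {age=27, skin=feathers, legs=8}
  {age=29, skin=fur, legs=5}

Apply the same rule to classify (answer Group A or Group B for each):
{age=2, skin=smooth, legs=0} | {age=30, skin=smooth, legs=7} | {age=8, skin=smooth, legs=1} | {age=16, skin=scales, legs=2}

Group A, Group B, Group A, Group A

All 'Group A' examples share one property — age ≤ 18 — and every 'Group B' example lacks it.
{age=2, skin=smooth, legs=0} → age = 2 → Group A.
{age=30, skin=smooth, legs=7} → age = 30 → Group B.
{age=8, skin=smooth, legs=1} → age = 8 → Group A.
{age=16, skin=scales, legs=2} → age = 16 → Group A.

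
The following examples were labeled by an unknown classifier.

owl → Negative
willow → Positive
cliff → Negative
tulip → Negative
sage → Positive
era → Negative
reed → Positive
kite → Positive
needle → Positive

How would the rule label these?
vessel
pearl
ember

Positive, Negative, Negative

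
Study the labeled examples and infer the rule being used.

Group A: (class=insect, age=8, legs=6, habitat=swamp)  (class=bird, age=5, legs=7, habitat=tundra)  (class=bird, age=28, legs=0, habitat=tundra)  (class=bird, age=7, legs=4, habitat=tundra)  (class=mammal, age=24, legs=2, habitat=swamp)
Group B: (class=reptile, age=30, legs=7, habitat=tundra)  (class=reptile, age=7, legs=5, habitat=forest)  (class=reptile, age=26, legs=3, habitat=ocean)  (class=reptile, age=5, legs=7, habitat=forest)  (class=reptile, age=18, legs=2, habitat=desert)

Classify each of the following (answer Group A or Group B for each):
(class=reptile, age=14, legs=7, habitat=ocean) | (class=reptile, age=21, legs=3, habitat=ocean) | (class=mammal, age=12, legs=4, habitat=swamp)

All 'Group A' examples share one property — class is not reptile — and every 'Group B' example lacks it.
(class=reptile, age=14, legs=7, habitat=ocean) → class is reptile → Group B. (class=reptile, age=21, legs=3, habitat=ocean) → class is reptile → Group B. (class=mammal, age=12, legs=4, habitat=swamp) → class is mammal → Group A.

Group B, Group B, Group A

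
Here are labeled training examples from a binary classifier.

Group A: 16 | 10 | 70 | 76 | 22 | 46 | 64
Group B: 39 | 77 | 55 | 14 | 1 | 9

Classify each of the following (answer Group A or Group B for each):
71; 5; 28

Group B, Group B, Group A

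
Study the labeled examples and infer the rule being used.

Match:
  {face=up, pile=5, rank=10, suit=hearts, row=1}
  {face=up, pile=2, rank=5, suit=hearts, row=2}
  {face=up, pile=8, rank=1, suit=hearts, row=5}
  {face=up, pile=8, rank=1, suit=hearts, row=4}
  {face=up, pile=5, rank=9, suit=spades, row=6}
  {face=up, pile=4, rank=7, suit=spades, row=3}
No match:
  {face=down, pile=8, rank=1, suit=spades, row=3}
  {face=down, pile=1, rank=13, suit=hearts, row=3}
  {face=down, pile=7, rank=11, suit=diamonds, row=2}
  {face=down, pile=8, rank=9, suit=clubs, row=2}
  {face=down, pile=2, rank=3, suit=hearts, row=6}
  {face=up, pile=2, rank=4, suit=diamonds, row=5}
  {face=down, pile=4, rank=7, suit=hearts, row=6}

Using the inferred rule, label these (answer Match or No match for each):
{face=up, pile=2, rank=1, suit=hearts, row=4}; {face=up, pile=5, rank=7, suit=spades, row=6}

Match, Match

All 'Match' examples share one property — face is up AND rank ≠ 4 — and every 'No match' example lacks it.
{face=up, pile=2, rank=1, suit=hearts, row=4} → face is up, rank = 1 → Match.
{face=up, pile=5, rank=7, suit=spades, row=6} → face is up, rank = 7 → Match.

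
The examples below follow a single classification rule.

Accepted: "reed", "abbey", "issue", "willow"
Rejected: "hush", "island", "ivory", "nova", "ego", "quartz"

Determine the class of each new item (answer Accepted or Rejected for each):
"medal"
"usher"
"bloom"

Rejected, Rejected, Accepted

The common property of the 'Accepted' items is: has a double letter. No 'Rejected' item has it.
"medal": Rejected (no doubled letter).
"usher": Rejected (no doubled letter).
"bloom": Accepted ('oo' doubled).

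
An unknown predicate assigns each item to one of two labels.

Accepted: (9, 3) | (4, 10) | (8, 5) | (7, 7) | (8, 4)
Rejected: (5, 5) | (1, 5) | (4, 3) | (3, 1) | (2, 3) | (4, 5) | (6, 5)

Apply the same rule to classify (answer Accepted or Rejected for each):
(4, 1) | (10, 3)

The rule appears to be: sum ≥ 12.
(4, 1): Rejected (4+1 = 5). (10, 3): Accepted (10+3 = 13).

Rejected, Accepted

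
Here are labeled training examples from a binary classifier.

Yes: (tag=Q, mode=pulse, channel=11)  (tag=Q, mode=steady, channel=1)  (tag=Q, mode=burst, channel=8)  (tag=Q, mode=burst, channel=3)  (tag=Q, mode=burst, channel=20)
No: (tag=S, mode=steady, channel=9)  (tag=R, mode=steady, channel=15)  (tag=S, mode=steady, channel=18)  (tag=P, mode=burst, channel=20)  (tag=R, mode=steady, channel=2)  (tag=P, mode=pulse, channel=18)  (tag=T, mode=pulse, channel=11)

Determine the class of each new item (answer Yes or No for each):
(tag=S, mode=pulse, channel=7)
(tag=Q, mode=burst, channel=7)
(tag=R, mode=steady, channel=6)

Rule: tag is Q. This holds for each 'Yes' example and fails for each 'No' one.
(tag=S, mode=pulse, channel=7): No (tag is S). (tag=Q, mode=burst, channel=7): Yes (tag is Q). (tag=R, mode=steady, channel=6): No (tag is R).

No, Yes, No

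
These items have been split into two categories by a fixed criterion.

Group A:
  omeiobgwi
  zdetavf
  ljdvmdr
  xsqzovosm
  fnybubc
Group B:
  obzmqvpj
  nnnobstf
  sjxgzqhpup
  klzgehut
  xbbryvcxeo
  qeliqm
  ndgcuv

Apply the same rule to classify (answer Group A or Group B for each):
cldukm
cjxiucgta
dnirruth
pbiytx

Group B, Group A, Group B, Group B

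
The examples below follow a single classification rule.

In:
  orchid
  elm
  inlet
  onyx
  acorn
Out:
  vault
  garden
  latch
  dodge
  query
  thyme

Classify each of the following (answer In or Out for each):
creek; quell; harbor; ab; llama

A rule that fits every label: starts with a vowel — true of each 'In' example, false of each 'Out' one.
Out: creek, since starts with 'c'.
Out: quell, since starts with 'q'.
Out: harbor, since starts with 'h'.
In: ab, since starts with 'a'.
Out: llama, since starts with 'l'.

Out, Out, Out, In, Out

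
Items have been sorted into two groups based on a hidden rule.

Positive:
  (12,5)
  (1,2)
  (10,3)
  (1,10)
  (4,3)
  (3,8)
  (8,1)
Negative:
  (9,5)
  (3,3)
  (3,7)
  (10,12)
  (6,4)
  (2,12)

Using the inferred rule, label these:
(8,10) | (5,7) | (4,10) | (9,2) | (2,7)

Negative, Negative, Negative, Positive, Positive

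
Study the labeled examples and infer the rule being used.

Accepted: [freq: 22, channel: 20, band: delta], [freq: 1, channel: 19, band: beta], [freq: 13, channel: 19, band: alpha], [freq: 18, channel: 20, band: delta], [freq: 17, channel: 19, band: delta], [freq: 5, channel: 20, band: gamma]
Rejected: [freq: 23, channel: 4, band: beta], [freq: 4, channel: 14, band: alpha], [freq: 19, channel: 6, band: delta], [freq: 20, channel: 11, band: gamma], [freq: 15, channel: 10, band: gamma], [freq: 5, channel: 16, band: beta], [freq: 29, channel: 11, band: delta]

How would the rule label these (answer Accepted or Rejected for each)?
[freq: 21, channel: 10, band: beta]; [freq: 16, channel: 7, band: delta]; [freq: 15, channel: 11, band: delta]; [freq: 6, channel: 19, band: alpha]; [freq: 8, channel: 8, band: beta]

Rejected, Rejected, Rejected, Accepted, Rejected

The distinguishing property — channel ≥ 19 — holds for all the 'Accepted' cases and none of the 'Rejected' cases.
[freq: 21, channel: 10, band: beta]: Rejected (channel = 10).
[freq: 16, channel: 7, band: delta]: Rejected (channel = 7).
[freq: 15, channel: 11, band: delta]: Rejected (channel = 11).
[freq: 6, channel: 19, band: alpha]: Accepted (channel = 19).
[freq: 8, channel: 8, band: beta]: Rejected (channel = 8).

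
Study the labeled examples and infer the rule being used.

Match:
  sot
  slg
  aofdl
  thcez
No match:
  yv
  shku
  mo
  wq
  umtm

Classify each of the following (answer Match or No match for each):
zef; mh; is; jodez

Match, No match, No match, Match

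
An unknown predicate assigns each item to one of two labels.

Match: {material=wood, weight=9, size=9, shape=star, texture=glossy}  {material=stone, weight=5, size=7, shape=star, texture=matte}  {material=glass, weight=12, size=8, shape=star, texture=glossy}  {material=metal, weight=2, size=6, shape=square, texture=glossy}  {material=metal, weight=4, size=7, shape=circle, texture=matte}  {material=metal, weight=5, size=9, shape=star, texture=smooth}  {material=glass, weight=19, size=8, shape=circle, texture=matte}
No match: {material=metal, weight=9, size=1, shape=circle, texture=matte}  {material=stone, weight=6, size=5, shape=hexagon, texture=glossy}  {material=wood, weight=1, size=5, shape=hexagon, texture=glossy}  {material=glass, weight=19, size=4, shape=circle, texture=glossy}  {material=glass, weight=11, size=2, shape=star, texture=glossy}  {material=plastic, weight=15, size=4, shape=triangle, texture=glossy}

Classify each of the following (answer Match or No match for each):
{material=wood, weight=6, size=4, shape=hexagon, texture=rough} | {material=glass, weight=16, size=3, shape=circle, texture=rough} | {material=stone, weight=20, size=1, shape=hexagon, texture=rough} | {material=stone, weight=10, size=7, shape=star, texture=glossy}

'Match' ⟺ size ≥ 6.
{material=wood, weight=6, size=4, shape=hexagon, texture=rough} — size = 4, hence No match. {material=glass, weight=16, size=3, shape=circle, texture=rough} — size = 3, hence No match. {material=stone, weight=20, size=1, shape=hexagon, texture=rough} — size = 1, hence No match. {material=stone, weight=10, size=7, shape=star, texture=glossy} — size = 7, hence Match.

No match, No match, No match, Match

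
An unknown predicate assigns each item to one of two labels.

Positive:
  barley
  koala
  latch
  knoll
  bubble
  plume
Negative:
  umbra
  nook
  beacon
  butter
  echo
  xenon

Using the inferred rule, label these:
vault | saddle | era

Positive, Positive, Negative

'Positive' ⟺ contains 'l'.
Positive: vault, since has 'l'.
Positive: saddle, since has 'l'.
Negative: era, since no 'l'.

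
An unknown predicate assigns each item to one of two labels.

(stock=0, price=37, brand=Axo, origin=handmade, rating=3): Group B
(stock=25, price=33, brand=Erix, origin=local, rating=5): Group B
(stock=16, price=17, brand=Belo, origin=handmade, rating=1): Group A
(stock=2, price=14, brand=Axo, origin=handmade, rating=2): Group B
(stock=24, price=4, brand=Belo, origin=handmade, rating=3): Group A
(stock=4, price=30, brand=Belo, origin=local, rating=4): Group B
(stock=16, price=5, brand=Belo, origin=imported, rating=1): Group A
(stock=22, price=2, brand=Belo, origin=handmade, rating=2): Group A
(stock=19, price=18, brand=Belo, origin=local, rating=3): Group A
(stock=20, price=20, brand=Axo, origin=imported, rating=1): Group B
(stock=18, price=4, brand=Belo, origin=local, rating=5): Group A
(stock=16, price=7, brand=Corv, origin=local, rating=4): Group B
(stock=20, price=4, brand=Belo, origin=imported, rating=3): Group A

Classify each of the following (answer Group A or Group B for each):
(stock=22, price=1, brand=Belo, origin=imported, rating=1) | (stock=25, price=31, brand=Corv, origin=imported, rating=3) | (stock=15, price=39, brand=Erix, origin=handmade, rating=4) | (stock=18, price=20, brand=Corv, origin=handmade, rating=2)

The common property of the 'Group A' items is: brand is Belo AND price ≤ 18. No 'Group B' item has it.
(stock=22, price=1, brand=Belo, origin=imported, rating=1) — brand is Belo, price = 1, hence Group A. (stock=25, price=31, brand=Corv, origin=imported, rating=3) — brand is Corv, price = 31, hence Group B. (stock=15, price=39, brand=Erix, origin=handmade, rating=4) — brand is Erix, price = 39, hence Group B. (stock=18, price=20, brand=Corv, origin=handmade, rating=2) — brand is Corv, price = 20, hence Group B.

Group A, Group B, Group B, Group B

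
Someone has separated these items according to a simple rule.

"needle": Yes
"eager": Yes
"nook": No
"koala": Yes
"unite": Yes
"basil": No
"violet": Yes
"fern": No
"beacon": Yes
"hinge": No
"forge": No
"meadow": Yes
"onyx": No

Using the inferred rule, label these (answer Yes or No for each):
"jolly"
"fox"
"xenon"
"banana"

No, No, No, Yes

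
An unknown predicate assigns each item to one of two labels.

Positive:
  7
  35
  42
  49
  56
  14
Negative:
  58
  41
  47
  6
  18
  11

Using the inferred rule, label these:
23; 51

Comparing the two groups points to one rule — multiple of 7.
23 — 23 = 7·3 + 2, hence Negative.
51 — 51 = 7·7 + 2, hence Negative.

Negative, Negative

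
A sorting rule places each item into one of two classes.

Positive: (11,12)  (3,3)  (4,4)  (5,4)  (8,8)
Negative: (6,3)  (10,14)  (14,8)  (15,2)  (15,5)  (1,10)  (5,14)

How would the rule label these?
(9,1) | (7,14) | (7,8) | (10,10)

One predicate separates the groups cleanly: |first − second| ≤ 1.
(9,1) → |9−1| = 8 → Negative.
(7,14) → |7−14| = 7 → Negative.
(7,8) → |7−8| = 1 → Positive.
(10,10) → |10−10| = 0 → Positive.

Negative, Negative, Positive, Positive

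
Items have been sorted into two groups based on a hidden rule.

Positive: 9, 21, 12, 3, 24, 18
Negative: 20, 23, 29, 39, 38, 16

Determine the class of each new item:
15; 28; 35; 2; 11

Positive, Negative, Negative, Negative, Negative

All 'Positive' examples share one property — multiple of 3 AND at most 24 — and every 'Negative' example lacks it.
15 → 15 = 3·5, 15 ≤ 24 → Positive. 28 → 28 = 3·9 + 1, 28 > 24 → Negative. 35 → 35 = 3·11 + 2, 35 > 24 → Negative. 2 → 2 = 3·0 + 2, 2 ≤ 24 → Negative. 11 → 11 = 3·3 + 2, 11 ≤ 24 → Negative.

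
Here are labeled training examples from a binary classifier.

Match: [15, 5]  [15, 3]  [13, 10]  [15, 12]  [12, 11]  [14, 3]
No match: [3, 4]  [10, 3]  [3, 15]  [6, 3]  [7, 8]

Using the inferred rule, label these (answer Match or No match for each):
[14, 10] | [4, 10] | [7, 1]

The rule appears to be: first ≥ 11.
[14, 10]: first 14, matches → Match. [4, 10]: first 4, doesn't qualify → No match. [7, 1]: first 7, doesn't qualify → No match.

Match, No match, No match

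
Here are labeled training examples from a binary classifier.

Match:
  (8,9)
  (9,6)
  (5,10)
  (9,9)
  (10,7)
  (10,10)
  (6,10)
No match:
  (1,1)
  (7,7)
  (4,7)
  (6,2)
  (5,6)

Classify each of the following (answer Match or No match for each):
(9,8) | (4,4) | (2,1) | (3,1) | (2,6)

Rule: sum ≥ 15. This holds for each 'Match' example and fails for each 'No match' one.
(9,8): Match (9+8 = 17). (4,4): No match (4+4 = 8). (2,1): No match (2+1 = 3). (3,1): No match (3+1 = 4). (2,6): No match (2+6 = 8).

Match, No match, No match, No match, No match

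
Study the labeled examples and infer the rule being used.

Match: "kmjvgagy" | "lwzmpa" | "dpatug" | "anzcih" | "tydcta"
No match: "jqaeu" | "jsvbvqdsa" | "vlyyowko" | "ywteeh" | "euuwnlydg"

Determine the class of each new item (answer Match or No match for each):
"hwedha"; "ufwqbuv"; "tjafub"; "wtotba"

One predicate separates the groups cleanly: even length AND contains 'a'.
"hwedha": length 6, has 'a' — qualifies, so Match. "ufwqbuv": length 7, no 'a' — doesn't match, so No match. "tjafub": length 6, has 'a' — qualifies, so Match. "wtotba": length 6, has 'a' — qualifies, so Match.

Match, No match, Match, Match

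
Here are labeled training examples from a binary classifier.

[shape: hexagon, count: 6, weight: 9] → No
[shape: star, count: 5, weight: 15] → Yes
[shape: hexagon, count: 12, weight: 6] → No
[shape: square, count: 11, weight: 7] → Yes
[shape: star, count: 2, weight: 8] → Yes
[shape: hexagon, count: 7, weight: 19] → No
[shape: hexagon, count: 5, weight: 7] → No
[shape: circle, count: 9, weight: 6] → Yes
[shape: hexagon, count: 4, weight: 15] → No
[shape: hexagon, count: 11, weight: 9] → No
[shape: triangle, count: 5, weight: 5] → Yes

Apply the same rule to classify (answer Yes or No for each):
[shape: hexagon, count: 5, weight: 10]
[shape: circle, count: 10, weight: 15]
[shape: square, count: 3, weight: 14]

No, Yes, Yes

Comparing the two groups points to one rule — shape is not hexagon.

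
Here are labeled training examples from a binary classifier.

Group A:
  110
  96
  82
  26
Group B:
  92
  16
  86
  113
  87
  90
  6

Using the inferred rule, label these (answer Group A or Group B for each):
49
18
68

Group B, Group B, Group A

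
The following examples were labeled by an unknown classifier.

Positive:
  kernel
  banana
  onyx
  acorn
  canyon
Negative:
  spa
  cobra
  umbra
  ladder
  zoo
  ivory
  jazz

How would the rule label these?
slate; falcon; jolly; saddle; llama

Negative, Positive, Negative, Negative, Negative

The classifier is using: contains 'n'.
Negative: slate, since no 'n'. Positive: falcon, since has 'n'. Negative: jolly, since no 'n'. Negative: saddle, since no 'n'. Negative: llama, since no 'n'.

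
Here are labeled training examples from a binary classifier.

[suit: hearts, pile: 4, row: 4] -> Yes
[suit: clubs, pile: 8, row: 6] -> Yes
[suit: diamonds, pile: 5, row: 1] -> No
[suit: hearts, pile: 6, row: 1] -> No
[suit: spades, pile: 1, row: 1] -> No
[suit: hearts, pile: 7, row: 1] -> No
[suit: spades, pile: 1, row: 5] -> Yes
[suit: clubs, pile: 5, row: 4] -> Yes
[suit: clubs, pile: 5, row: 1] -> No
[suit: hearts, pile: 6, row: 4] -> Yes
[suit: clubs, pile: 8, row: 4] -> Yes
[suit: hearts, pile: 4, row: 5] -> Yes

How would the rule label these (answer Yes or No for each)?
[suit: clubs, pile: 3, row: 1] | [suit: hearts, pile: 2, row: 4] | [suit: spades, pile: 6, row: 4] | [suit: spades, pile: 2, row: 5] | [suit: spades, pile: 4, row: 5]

The pattern is that an item is 'Yes' exactly when: row ≥ 4.
[suit: clubs, pile: 3, row: 1]: row = 1 — lacks this property, so No.
[suit: hearts, pile: 2, row: 4]: row = 4 — has this property, so Yes.
[suit: spades, pile: 6, row: 4]: row = 4 — has this property, so Yes.
[suit: spades, pile: 2, row: 5]: row = 5 — has this property, so Yes.
[suit: spades, pile: 4, row: 5]: row = 5 — has this property, so Yes.

No, Yes, Yes, Yes, Yes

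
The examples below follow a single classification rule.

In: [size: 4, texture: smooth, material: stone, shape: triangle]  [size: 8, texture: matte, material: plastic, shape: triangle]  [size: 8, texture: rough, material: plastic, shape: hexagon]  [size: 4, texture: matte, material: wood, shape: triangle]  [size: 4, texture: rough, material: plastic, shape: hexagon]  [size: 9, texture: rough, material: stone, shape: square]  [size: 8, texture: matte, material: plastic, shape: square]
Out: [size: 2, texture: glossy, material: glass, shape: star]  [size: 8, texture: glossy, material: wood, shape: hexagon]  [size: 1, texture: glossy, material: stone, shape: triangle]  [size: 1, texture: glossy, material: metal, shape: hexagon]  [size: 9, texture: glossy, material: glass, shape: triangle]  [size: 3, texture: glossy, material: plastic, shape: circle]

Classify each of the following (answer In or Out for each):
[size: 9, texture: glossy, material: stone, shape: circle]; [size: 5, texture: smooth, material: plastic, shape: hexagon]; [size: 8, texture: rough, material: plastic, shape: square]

The rule appears to be: texture is not glossy.
[size: 9, texture: glossy, material: stone, shape: circle]: texture is glossy — fails this test, so Out. [size: 5, texture: smooth, material: plastic, shape: hexagon]: texture is smooth — meets the rule, so In. [size: 8, texture: rough, material: plastic, shape: square]: texture is rough — meets the rule, so In.

Out, In, In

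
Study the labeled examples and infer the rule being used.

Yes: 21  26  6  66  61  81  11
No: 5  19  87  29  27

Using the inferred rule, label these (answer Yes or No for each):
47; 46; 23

No, Yes, No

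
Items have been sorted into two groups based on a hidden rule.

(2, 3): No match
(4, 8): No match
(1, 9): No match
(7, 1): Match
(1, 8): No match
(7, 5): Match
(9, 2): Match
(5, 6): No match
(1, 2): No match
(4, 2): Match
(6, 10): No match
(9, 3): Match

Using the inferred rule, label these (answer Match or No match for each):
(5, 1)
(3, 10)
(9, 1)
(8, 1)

Match, No match, Match, Match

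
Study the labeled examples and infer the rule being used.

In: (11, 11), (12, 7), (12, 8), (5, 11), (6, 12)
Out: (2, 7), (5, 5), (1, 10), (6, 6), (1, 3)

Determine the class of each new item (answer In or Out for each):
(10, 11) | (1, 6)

In, Out

The pattern is that an item is 'In' exactly when: sum ≥ 16.
(10, 11): In (10+11 = 21). (1, 6): Out (1+6 = 7).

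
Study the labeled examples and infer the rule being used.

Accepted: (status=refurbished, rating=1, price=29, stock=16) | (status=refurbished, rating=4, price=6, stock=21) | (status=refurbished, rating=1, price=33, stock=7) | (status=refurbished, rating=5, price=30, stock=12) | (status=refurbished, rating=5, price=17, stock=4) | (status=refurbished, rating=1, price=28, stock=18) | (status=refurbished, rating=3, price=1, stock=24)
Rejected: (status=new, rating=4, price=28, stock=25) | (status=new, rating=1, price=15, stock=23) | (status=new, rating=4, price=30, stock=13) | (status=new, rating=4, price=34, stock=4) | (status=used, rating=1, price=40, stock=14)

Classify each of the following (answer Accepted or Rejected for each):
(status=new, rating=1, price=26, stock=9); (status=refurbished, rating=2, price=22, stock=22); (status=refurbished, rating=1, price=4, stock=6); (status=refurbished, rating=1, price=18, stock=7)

The pattern is that an item is 'Accepted' exactly when: status is refurbished.
(status=new, rating=1, price=26, stock=9): status is new, fails the rule → Rejected. (status=refurbished, rating=2, price=22, stock=22): status is refurbished, has this property → Accepted. (status=refurbished, rating=1, price=4, stock=6): status is refurbished, has this property → Accepted. (status=refurbished, rating=1, price=18, stock=7): status is refurbished, has this property → Accepted.

Rejected, Accepted, Accepted, Accepted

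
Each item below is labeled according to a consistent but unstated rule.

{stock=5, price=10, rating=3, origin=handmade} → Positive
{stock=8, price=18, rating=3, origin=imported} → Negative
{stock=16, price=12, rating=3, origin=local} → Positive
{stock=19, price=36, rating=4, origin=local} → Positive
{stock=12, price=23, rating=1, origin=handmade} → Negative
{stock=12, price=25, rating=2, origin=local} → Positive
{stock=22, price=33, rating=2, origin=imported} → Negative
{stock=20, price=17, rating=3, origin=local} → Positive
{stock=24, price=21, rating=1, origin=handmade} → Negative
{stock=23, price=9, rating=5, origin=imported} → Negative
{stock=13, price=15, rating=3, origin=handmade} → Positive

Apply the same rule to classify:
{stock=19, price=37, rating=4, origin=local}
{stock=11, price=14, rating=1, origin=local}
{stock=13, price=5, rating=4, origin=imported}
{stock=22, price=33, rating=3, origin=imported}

Positive, Negative, Negative, Negative

A rule that fits every label: origin is not imported AND rating ≥ 2 — true of each 'Positive' example, false of each 'Negative' one.
{stock=19, price=37, rating=4, origin=local}: origin is local, rating = 4, checks out → Positive.
{stock=11, price=14, rating=1, origin=local}: origin is local, rating = 1, fails this test → Negative.
{stock=13, price=5, rating=4, origin=imported}: origin is imported, rating = 4, fails this test → Negative.
{stock=22, price=33, rating=3, origin=imported}: origin is imported, rating = 3, fails this test → Negative.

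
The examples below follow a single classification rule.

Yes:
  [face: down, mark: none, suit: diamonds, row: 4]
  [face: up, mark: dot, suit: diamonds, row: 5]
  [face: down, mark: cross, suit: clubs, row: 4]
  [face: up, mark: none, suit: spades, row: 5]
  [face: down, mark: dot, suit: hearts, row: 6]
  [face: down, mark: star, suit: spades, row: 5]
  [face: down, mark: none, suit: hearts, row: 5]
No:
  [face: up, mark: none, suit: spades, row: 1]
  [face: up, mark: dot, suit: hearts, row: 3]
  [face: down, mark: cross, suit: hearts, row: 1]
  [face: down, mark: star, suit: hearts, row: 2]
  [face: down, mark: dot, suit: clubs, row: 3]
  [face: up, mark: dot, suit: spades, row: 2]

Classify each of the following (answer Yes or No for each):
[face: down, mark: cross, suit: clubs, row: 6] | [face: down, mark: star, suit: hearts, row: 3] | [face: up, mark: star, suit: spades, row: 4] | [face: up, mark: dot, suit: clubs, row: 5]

Rule: row ≥ 4. This holds for each 'Yes' example and fails for each 'No' one.
[face: down, mark: cross, suit: clubs, row: 6]: Yes (row = 6).
[face: down, mark: star, suit: hearts, row: 3]: No (row = 3).
[face: up, mark: star, suit: spades, row: 4]: Yes (row = 4).
[face: up, mark: dot, suit: clubs, row: 5]: Yes (row = 5).

Yes, No, Yes, Yes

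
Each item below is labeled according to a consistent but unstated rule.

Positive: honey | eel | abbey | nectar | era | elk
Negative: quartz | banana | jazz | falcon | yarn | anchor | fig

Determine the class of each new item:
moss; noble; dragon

Comparing the two groups points to one rule — contains 'e'.
moss — no 'e', hence Negative.
noble — has 'e', hence Positive.
dragon — no 'e', hence Negative.

Negative, Positive, Negative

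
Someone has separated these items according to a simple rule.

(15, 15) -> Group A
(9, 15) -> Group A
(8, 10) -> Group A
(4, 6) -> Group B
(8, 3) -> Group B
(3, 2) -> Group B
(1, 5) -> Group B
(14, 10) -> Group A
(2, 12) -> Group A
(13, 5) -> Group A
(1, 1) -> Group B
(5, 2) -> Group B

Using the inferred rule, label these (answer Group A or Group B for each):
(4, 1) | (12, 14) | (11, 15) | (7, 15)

One predicate separates the groups cleanly: sum ≥ 14.
Group B: (4, 1), since 4+1 = 5.
Group A: (12, 14), since 12+14 = 26.
Group A: (11, 15), since 11+15 = 26.
Group A: (7, 15), since 7+15 = 22.

Group B, Group A, Group A, Group A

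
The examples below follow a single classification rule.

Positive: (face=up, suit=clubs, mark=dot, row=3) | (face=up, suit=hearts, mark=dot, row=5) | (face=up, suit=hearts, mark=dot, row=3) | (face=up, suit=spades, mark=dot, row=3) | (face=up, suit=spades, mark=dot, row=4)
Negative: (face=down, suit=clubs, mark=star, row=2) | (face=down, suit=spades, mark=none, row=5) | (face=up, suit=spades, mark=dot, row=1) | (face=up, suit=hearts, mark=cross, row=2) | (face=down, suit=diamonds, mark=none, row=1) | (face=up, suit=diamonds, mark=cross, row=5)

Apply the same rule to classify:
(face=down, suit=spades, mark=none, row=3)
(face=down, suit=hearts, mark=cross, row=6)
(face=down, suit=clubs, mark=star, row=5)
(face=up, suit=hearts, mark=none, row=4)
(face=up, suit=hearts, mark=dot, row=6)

Negative, Negative, Negative, Negative, Positive

The distinguishing property — mark is dot AND row ≥ 2 — holds for all the 'Positive' cases and none of the 'Negative' cases.
(face=down, suit=spades, mark=none, row=3) → mark is none, row = 3 → Negative. (face=down, suit=hearts, mark=cross, row=6) → mark is cross, row = 6 → Negative. (face=down, suit=clubs, mark=star, row=5) → mark is star, row = 5 → Negative. (face=up, suit=hearts, mark=none, row=4) → mark is none, row = 4 → Negative. (face=up, suit=hearts, mark=dot, row=6) → mark is dot, row = 6 → Positive.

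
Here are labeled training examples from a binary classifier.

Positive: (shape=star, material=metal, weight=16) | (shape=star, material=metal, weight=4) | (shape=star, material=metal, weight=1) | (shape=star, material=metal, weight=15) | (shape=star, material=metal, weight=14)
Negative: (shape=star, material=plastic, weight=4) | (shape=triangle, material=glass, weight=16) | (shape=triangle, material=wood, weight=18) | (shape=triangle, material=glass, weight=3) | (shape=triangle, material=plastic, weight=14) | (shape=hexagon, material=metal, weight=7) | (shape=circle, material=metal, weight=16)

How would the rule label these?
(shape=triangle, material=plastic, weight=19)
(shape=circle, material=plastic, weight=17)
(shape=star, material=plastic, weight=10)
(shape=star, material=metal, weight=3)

Negative, Negative, Negative, Positive

One predicate separates the groups cleanly: material is metal AND shape is star.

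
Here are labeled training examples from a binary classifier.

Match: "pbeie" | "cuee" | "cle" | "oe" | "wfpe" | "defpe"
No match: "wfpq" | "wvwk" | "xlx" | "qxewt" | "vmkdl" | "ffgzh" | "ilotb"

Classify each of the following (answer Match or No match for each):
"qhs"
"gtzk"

No match, No match

'Match' ⟺ ends with 'e'.
"qhs" → ends with 's' → No match. "gtzk" → ends with 'k' → No match.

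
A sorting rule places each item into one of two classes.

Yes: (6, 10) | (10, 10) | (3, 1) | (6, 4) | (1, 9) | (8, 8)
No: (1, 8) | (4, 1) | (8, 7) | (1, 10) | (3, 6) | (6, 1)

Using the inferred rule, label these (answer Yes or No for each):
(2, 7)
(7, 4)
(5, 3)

No, No, Yes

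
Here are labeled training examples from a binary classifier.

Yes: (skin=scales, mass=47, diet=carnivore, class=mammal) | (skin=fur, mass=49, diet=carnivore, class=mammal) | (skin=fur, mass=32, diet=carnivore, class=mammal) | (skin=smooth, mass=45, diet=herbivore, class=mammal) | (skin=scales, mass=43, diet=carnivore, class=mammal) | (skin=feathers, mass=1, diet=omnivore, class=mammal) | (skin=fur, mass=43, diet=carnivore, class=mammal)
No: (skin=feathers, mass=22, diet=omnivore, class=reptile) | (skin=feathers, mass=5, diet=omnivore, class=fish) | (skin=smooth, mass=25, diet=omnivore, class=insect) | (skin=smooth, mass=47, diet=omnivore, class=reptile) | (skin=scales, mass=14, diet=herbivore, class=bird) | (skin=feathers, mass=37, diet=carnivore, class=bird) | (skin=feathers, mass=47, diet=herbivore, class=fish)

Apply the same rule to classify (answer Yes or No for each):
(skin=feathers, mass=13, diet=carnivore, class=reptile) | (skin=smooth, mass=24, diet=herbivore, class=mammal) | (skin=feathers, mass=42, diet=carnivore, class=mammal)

'Yes' ⟺ class is mammal.

No, Yes, Yes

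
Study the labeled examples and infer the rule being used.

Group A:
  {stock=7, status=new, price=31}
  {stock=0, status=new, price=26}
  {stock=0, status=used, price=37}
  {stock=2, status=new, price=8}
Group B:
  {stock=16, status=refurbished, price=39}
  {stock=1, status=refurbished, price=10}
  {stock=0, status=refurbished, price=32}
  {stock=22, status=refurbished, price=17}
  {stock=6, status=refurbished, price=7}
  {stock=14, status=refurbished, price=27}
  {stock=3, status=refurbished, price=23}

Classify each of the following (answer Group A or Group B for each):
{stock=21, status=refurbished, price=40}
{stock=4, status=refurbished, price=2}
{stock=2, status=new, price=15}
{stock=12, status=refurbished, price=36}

Group B, Group B, Group A, Group B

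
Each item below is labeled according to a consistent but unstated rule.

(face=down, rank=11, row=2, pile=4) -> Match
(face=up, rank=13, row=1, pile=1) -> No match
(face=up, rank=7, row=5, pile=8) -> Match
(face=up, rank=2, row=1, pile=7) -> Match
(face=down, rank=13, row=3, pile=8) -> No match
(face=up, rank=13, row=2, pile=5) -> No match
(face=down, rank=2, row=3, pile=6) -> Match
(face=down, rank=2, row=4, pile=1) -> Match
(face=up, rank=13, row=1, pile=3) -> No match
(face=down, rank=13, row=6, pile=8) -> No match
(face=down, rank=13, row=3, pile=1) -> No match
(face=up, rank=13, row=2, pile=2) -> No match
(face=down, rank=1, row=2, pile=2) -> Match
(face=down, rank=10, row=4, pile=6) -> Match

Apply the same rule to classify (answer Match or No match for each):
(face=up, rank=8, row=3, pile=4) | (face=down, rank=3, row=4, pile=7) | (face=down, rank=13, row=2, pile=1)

Match, Match, No match

The rule appears to be: rank ≤ 11.
(face=up, rank=8, row=3, pile=4): Match (rank = 8).
(face=down, rank=3, row=4, pile=7): Match (rank = 3).
(face=down, rank=13, row=2, pile=1): No match (rank = 13).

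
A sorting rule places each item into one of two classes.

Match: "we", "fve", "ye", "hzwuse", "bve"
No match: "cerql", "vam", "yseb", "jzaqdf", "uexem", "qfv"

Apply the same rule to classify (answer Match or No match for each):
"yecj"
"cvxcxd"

One predicate separates the groups cleanly: ends with 'e'.
"yecj" — ends with 'j', hence No match.
"cvxcxd" — ends with 'd', hence No match.

No match, No match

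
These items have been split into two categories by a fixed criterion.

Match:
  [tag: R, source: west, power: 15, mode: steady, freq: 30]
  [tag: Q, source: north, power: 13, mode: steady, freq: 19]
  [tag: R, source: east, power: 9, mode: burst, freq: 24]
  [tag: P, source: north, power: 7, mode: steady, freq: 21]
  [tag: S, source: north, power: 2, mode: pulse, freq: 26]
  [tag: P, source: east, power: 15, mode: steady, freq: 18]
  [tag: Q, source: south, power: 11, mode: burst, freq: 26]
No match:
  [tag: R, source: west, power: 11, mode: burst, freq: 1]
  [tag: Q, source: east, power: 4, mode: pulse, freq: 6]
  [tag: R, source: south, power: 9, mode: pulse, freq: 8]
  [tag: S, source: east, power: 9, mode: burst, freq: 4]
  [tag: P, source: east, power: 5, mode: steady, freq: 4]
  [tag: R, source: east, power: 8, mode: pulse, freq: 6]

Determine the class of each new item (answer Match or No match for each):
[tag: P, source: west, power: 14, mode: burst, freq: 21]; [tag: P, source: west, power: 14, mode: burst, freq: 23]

Match, Match

All 'Match' examples share one property — freq ≥ 18 — and every 'No match' example lacks it.
[tag: P, source: west, power: 14, mode: burst, freq: 21]: freq = 21, meets the rule → Match. [tag: P, source: west, power: 14, mode: burst, freq: 23]: freq = 23, meets the rule → Match.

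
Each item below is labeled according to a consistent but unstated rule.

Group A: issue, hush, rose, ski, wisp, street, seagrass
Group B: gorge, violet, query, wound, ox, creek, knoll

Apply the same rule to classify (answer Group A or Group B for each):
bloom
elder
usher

Group B, Group B, Group A

The common property of the 'Group A' items is: contains 's'. No 'Group B' item has it.
bloom: Group B (no 's'). elder: Group B (no 's'). usher: Group A (has 's').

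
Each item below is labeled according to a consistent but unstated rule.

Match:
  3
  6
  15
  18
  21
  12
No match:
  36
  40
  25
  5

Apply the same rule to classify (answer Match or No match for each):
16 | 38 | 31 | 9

No match, No match, No match, Match

The simplest hypothesis consistent with all the labels is: multiple of 3 AND at most 21.
16 — 16 = 3·5 + 1, 16 ≤ 21, hence No match. 38 — 38 = 3·12 + 2, 38 > 21, hence No match. 31 — 31 = 3·10 + 1, 31 > 21, hence No match. 9 — 9 = 3·3, 9 ≤ 21, hence Match.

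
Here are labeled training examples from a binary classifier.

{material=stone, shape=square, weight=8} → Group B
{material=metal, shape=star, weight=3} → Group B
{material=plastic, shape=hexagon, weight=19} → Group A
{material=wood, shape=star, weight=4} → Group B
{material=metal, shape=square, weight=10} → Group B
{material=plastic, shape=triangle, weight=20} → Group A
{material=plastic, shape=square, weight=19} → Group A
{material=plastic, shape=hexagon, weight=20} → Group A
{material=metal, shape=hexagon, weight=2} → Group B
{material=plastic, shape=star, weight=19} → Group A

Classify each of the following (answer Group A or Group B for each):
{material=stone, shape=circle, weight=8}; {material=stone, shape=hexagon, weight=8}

Group B, Group B

'Group A' ⟺ material is plastic.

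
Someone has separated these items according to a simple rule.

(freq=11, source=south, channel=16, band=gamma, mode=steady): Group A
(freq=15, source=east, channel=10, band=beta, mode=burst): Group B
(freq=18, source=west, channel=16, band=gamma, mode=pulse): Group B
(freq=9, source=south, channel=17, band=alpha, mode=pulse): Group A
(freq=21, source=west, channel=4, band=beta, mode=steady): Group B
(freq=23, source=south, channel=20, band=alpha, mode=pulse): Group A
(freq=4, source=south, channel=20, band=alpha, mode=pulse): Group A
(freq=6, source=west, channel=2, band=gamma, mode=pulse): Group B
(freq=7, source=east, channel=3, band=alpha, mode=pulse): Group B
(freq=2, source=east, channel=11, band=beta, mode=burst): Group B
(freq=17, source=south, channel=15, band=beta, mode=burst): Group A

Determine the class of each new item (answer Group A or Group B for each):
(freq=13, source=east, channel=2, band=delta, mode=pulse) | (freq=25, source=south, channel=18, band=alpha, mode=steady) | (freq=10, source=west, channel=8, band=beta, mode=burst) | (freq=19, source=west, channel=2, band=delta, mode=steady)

Group B, Group A, Group B, Group B

Checking candidate rules against both groups, what survives is: source is south.
Group B: (freq=13, source=east, channel=2, band=delta, mode=pulse), since source is east.
Group A: (freq=25, source=south, channel=18, band=alpha, mode=steady), since source is south.
Group B: (freq=10, source=west, channel=8, band=beta, mode=burst), since source is west.
Group B: (freq=19, source=west, channel=2, band=delta, mode=steady), since source is west.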